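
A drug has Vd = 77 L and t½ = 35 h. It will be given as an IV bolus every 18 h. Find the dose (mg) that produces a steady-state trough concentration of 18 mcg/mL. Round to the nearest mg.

τ/t½ = 18/35 ≈ 0.51429, so f = (1/2)^(18/35) ≈ 0.700139.
Cmin,ss = (D/Vd)·f/(1−f), so D = Cmin,ss·Vd·(1−f)/f.
D = 18 × 77 × (1−f)/f ≈ 18 × 77 × 0.42829 ≈ 593.61 mg.

594 mg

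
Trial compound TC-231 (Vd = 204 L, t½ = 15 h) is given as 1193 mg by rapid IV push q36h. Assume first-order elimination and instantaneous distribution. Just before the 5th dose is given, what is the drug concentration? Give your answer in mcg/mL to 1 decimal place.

f = (1/2)^(τ/t½) = (1/2)^(36/15) ≈ 0.1895.
C₀ = D/Vd = 1193/204 ≈ 5.848 mcg/mL.
Before the 5th dose, 4 doses have been given. Superposition: Cmin = C₀·(f + f² + … + f^4).
≈ 5.848 × (0.1895 + 0.0359 + 0.0068 + 0.0013) ≈ 5.848 × 0.2335 ≈ 1.366 mcg/mL.

1.4 mcg/mL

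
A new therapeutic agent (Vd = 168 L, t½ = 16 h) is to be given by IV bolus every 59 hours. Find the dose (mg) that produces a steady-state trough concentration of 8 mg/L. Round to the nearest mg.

τ/t½ = 59/16 ≈ 3.6875, so f = (1/2)^(59/16) ≈ 0.077616.
Cmin,ss = (D/Vd)·f/(1−f), so D = Cmin,ss·Vd·(1−f)/f.
D = 8 × 168 × (1−f)/f ≈ 8 × 168 × 11.88394 ≈ 15972.02 mg.

15972 mg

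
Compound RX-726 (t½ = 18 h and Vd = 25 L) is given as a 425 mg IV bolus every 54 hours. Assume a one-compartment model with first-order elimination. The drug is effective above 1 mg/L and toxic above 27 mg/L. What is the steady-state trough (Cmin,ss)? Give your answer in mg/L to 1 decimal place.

τ = 54 h = 3 half-lives, so f = (1/2)^3 = 0.125.
At steady state, R = 1/(1 − 0.125) = 8/7.
Single-dose peak C₀ = D/Vd = 425/25 = 17 mg/L.
Steady-state peak Cmax,ss = C₀·R = 17 × 8/7 ≈ 19.429 mg/L.
Steady-state trough Cmin,ss = Cmax,ss·f ≈ 19.429 × 0.125 ≈ 2.429 mg/L.
Trough 2.4 mg/L vs MEC 1 mg/L: adequate.

2.4 mg/L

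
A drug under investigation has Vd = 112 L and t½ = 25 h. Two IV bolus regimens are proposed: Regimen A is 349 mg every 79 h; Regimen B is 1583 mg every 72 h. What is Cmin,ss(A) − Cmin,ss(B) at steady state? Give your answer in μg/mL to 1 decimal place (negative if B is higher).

Regimen A: f = (1/2)^(79/25) ≈ 0.1119; Cmin,ss = (349/112)·f/(1−f) ≈ 0.393 μg/mL.
Regimen B: f = (1/2)^(72/25) ≈ 0.1358; Cmin,ss = (1583/112)·f/(1−f) ≈ 2.221 μg/mL.
Difference ≈ 0.393 − 2.221 ≈ -1.828 μg/mL.

-1.8 μg/mL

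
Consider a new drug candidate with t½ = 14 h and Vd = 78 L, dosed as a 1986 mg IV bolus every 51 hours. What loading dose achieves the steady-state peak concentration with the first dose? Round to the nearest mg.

f = (1/2)^(51/14) ≈ 0.080055; accumulation ratio R = 1/(1−f) ≈ 1.08702.
Loading dose to hit Cmax,ss on first dose: D_load = D_maint·R ≈ 1986 × 1.08702 ≈ 2158.82 mg.

2159 mg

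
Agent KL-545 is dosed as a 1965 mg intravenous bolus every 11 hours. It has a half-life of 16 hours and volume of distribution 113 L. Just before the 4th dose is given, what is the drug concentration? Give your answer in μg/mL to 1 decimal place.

21.7 μg/mL

f = (1/2)^(τ/t½) = (1/2)^(11/16) ≈ 0.6209.
C₀ = D/Vd = 1965/113 ≈ 17.389 μg/mL.
Before the 4th dose, 3 doses have been given. Superposition: Cmin = C₀·(f + f² + … + f^3).
≈ 17.389 × (0.6209 + 0.3855 + 0.2394) ≈ 17.389 × 1.2458 ≈ 21.663 μg/mL.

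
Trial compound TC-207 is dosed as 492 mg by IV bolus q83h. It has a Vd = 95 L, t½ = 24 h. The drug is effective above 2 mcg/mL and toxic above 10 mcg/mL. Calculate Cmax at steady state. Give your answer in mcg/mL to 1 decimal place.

Over one 83-h interval, 83/24 ≈ 3.4583 half-lives elapse, leaving f ≈ 0.0910 of each dose.
Accumulation ratio R = 1/(1 − f) ≈ 1/0.9090 ≈ 1.1001.
Single-dose peak C₀ = D/Vd = 492/95 ≈ 5.179 mcg/mL.
Steady-state peak Cmax,ss = C₀·R ≈ 5.179 × 1.1001 ≈ 5.697 mcg/mL.
Peak 5.7 mcg/mL vs MTC 10 mcg/mL: below toxic threshold.

5.7 mcg/mL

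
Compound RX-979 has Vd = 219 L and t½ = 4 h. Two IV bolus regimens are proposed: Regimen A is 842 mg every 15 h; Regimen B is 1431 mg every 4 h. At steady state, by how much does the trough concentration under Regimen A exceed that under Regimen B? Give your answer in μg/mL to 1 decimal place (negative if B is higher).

-6.2 μg/mL

Regimen A: f = (1/2)^(15/4) ≈ 0.0743; Cmin,ss = (842/219)·f/(1−f) ≈ 0.309 μg/mL.
Regimen B: f = (1/2)^(4/4) ≈ 0.5000; Cmin,ss = (1431/219)·f/(1−f) ≈ 6.534 μg/mL.
Difference ≈ 0.309 − 6.534 ≈ -6.225 μg/mL.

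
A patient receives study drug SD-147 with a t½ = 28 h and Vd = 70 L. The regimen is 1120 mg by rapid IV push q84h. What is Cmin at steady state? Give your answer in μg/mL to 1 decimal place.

2.3 μg/mL

τ = 84 h = 3 half-lives, so f = (1/2)^3 = 0.125.
Accumulation ratio R = 1/(1 − f) = 1/0.875 = 8/7.
Single-dose peak C₀ = D/Vd = 1120/70 = 16 μg/mL.
Steady-state peak Cmax,ss = C₀·R = 16 × 8/7 ≈ 18.286 μg/mL.
Steady-state trough Cmin,ss = Cmax,ss·f ≈ 18.286 × 0.125 ≈ 2.286 μg/mL.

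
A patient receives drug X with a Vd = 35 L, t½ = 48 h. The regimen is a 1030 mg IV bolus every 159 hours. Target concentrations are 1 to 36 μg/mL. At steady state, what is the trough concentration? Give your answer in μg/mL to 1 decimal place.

3.3 μg/mL

Over one 159-h interval, 159/48 ≈ 3.3125 half-lives elapse, leaving f ≈ 0.1007 of each dose.
Single-dose peak C₀ = D/Vd = 1030/35 ≈ 29.429 μg/mL.
Steady-state trough Cmin,ss = C₀·f/(1−f) ≈ 29.429 × 0.1007/0.8993 ≈ 3.295 μg/mL.
Trough 3.3 μg/mL vs MEC 1 μg/mL: adequate.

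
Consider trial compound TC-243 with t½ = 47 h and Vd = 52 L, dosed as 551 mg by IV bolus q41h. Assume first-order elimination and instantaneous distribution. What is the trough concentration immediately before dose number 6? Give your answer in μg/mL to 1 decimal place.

12.1 μg/mL

f = (1/2)^(τ/t½) = (1/2)^(41/47) ≈ 0.5463.
C₀ = D/Vd = 551/52 ≈ 10.596 μg/mL.
Before the 6th dose, 5 doses have been given. Superposition: Cmin = C₀·(f + f² + … + f^5).
≈ 10.596 × (0.5463 + 0.2984 + 0.1630 + 0.0891 + 0.0487) ≈ 10.596 × 1.1455 ≈ 12.138 μg/mL.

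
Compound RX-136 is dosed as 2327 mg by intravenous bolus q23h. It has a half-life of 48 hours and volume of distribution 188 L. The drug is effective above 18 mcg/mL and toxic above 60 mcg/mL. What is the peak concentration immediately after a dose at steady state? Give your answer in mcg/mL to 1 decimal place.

τ/t½ = 23/48 ≈ 0.47917, so fraction remaining f = (1/2)^(23/48) ≈ 0.7174.
At steady state, accumulation factor R = 1/(1 − e^(−kτ)) ≈ 3.5386.
Each bolus raises the concentration by D/Vd = 2327/188 ≈ 12.378 mcg/mL.
Steady-state peak Cmax,ss = C₀·R ≈ 12.378 × 3.5386 ≈ 43.801 mcg/mL.
Peak 43.8 mcg/mL vs MTC 60 mcg/mL: below toxic threshold.

43.8 mcg/mL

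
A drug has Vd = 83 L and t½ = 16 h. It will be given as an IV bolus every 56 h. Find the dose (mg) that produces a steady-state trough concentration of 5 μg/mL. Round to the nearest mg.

τ/t½ = 56/16 ≈ 3.5, so f = (1/2)^(56/16) ≈ 0.088388.
Cmin,ss = (D/Vd)·f/(1−f), so D = Cmin,ss·Vd·(1−f)/f.
D = 5 × 83 × (1−f)/f ≈ 5 × 83 × 10.31375 ≈ 4280.21 mg.

4280 mg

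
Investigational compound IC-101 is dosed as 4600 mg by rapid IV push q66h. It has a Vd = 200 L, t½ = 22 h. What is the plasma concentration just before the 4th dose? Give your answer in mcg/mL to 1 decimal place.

f = (1/2)^(τ/t½) = (1/2)^(66/22) ≈ 0.1250.
C₀ = D/Vd = 4600/200 ≈ 23.000 mcg/mL.
Before the 4th dose, 3 doses have been given. Superposition: Cmin = C₀·(f + f² + … + f^3).
≈ 23.000 × (0.1250 + 0.0156 + 0.0020) ≈ 23.000 × 0.1426 ≈ 3.280 mcg/mL.

3.3 mcg/mL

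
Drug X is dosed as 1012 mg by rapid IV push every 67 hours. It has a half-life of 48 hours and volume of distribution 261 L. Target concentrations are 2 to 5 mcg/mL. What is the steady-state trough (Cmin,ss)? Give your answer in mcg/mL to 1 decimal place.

k = ln2/t½ = ln2/48 ≈ 0.014441 h⁻¹; fraction remaining f = e^(−kτ) = e^(−0.014441×67) ≈ 0.3800.
Accumulation ratio R = 1/(1 − f) ≈ 1/0.6200 ≈ 1.6129.
Single-dose peak C₀ = D/Vd = 1012/261 ≈ 3.877 mcg/mL.
Cmax,ss = C₀/(1 − f) ≈ 3.877/0.6200 ≈ 6.253 mcg/mL.
Steady-state trough Cmin,ss = Cmax,ss·f ≈ 6.253 × 0.3800 ≈ 2.376 mcg/mL.
Trough 2.4 mcg/mL vs MEC 2 mcg/mL: adequate.

2.4 mcg/mL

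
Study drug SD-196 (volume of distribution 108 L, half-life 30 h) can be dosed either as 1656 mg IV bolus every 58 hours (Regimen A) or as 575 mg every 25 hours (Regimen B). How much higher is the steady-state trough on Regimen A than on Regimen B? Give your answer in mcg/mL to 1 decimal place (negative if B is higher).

Regimen A: f = (1/2)^(58/30) ≈ 0.2618; Cmin,ss = (1656/108)·f/(1−f) ≈ 5.438 mcg/mL.
Regimen B: f = (1/2)^(25/30) ≈ 0.5612; Cmin,ss = (575/108)·f/(1−f) ≈ 6.809 mcg/mL.
Difference ≈ 5.438 − 6.809 ≈ -1.371 mcg/mL.

-1.4 mcg/mL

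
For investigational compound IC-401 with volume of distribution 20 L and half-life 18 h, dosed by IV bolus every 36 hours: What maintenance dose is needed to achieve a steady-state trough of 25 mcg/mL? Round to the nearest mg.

τ/t½ = 36/18 ≈ 2, so f = (1/2)^(36/18) ≈ 0.250000.
Cmin,ss = (D/Vd)·f/(1−f), so D = Cmin,ss·Vd·(1−f)/f.
D = 25 × 20 × (1−f)/f ≈ 25 × 20 × 3.00000 ≈ 1500.00 mg.

1500 mg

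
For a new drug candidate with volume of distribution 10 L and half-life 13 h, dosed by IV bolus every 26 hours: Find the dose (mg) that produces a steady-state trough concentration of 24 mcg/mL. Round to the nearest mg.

720 mg

τ/t½ = 26/13 ≈ 2, so f = (1/2)^(26/13) ≈ 0.250000.
Cmin,ss = (D/Vd)·f/(1−f), so D = Cmin,ss·Vd·(1−f)/f.
D = 24 × 10 × (1−f)/f ≈ 24 × 10 × 3.00000 ≈ 720.00 mg.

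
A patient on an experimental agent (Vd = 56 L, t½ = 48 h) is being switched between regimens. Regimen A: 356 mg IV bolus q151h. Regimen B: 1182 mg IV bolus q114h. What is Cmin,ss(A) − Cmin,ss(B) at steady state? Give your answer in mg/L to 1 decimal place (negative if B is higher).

-4.2 mg/L

Regimen A: f = (1/2)^(151/48) ≈ 0.1130; Cmin,ss = (356/56)·f/(1−f) ≈ 0.810 mg/L.
Regimen B: f = (1/2)^(114/48) ≈ 0.1928; Cmin,ss = (1182/56)·f/(1−f) ≈ 5.041 mg/L.
Difference ≈ 0.810 − 5.041 ≈ -4.231 mg/L.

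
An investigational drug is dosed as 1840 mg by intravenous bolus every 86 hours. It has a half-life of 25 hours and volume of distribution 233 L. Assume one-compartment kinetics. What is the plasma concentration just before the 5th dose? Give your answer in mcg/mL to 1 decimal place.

0.8 mcg/mL

f = (1/2)^(τ/t½) = (1/2)^(86/25) ≈ 0.0921.
C₀ = D/Vd = 1840/233 ≈ 7.897 mcg/mL.
Before the 5th dose, 4 doses have been given. Superposition: Cmin = C₀·(f + f² + … + f^4).
≈ 7.897 × (0.0921 + 0.0085 + 0.0008 + 0.0001) ≈ 7.897 × 0.1015 ≈ 0.802 mcg/mL.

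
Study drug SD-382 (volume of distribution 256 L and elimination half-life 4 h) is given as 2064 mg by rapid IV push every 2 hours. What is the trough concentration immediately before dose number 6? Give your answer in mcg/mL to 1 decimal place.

f = (1/2)^(τ/t½) = (1/2)^(2/4) ≈ 0.7071.
C₀ = D/Vd = 2064/256 ≈ 8.062 mcg/mL.
Before the 6th dose, 5 doses have been given. Superposition: Cmin = C₀·(f + f² + … + f^5).
≈ 8.062 × (0.7071 + 0.5000 + 0.3535 + 0.2500 + 0.1768) ≈ 8.062 × 1.9874 ≈ 16.022 mcg/mL.

16.0 mcg/mL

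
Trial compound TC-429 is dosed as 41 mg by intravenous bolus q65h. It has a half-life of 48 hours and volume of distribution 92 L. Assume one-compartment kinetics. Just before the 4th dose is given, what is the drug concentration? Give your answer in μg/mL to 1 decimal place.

0.3 μg/mL

f = (1/2)^(τ/t½) = (1/2)^(65/48) ≈ 0.3912.
C₀ = D/Vd = 41/92 ≈ 0.446 μg/mL.
Before the 4th dose, 3 doses have been given. Superposition: Cmin = C₀·(f + f² + … + f^3).
≈ 0.446 × (0.3912 + 0.1530 + 0.0599) ≈ 0.446 × 0.6041 ≈ 0.269 μg/mL.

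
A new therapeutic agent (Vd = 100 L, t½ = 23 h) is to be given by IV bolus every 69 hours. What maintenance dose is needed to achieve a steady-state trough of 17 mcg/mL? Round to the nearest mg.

τ/t½ = 69/23 ≈ 3, so f = (1/2)^(69/23) ≈ 0.125000.
Cmin,ss = (D/Vd)·f/(1−f), so D = Cmin,ss·Vd·(1−f)/f.
D = 17 × 100 × (1−f)/f ≈ 17 × 100 × 7.00000 ≈ 11900.00 mg.

11900 mg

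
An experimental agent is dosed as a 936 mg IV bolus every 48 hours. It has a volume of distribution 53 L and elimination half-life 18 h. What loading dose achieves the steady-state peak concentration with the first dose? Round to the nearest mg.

1111 mg

f = (1/2)^(48/18) ≈ 0.157490; accumulation ratio R = 1/(1−f) ≈ 1.18693.
Loading dose to hit Cmax,ss on first dose: D_load = D_maint·R ≈ 936 × 1.18693 ≈ 1110.97 mg.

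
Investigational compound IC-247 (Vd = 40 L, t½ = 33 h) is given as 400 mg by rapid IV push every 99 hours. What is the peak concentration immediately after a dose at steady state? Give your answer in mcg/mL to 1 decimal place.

The dosing interval is 3 half-lives, so f = 2^(−3) = 0.125.
Accumulation ratio R = 1/(1 − f) = 1/0.875 = 8/7.
Single-dose peak C₀ = D/Vd = 400/40 = 10 mcg/mL.
Steady-state peak Cmax,ss = C₀·R = 10 × 8/7 ≈ 11.429 mcg/mL.

11.4 mcg/mL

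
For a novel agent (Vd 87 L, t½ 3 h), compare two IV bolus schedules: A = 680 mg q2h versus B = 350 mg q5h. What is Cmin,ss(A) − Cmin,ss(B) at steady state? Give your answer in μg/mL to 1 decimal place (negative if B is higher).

11.5 μg/mL

Regimen A: f = (1/2)^(2/3) ≈ 0.6300; Cmin,ss = (680/87)·f/(1−f) ≈ 13.308 μg/mL.
Regimen B: f = (1/2)^(5/3) ≈ 0.3150; Cmin,ss = (350/87)·f/(1−f) ≈ 1.850 μg/mL.
Difference ≈ 13.308 − 1.850 ≈ 11.458 μg/mL.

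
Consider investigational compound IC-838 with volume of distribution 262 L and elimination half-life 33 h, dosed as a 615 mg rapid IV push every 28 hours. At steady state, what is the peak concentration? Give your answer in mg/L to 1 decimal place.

k = ln2/t½ = ln2/33 ≈ 0.021004 h⁻¹; fraction remaining f = e^(−kτ) = e^(−0.021004×28) ≈ 0.5554.
Accumulation ratio R = 1/(1 − f) ≈ 1/0.4446 ≈ 2.2492.
Each bolus raises the concentration by D/Vd = 615/262 ≈ 2.347 mg/L.
Steady-state peak Cmax,ss = C₀·R ≈ 2.347 × 2.2492 ≈ 5.279 mg/L.

5.3 mg/L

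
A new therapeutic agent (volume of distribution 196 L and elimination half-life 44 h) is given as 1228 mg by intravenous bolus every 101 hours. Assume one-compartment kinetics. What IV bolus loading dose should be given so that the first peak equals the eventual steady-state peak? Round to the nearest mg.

f = (1/2)^(101/44) ≈ 0.203704; accumulation ratio R = 1/(1−f) ≈ 1.25581.
Loading dose to hit Cmax,ss on first dose: D_load = D_maint·R ≈ 1228 × 1.25581 ≈ 1542.13 mg.

1542 mg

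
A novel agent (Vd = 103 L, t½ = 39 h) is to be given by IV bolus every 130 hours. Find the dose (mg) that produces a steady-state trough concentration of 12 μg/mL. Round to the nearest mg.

τ/t½ = 130/39 ≈ 3.3333, so f = (1/2)^(130/39) ≈ 0.099213.
Cmin,ss = (D/Vd)·f/(1−f), so D = Cmin,ss·Vd·(1−f)/f.
D = 12 × 103 × (1−f)/f ≈ 12 × 103 × 9.07932 ≈ 11222.04 mg.

11222 mg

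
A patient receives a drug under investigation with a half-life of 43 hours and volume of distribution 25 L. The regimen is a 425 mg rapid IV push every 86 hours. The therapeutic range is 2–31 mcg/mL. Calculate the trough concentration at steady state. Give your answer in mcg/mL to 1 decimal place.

5.7 mcg/mL

τ = 86 h = 2 half-lives, so f = (1/2)^2 = 0.25.
At steady state, R = 1/(1 − 0.25) = 4/3.
Single-dose peak C₀ = D/Vd = 425/25 = 17 mcg/mL.
Steady-state peak Cmax,ss = C₀·R = 17 × 4/3 ≈ 22.667 mcg/mL.
Steady-state trough Cmin,ss = Cmax,ss·f ≈ 22.667 × 0.25 ≈ 5.667 mcg/mL.
Trough 5.7 mcg/mL vs MEC 2 mcg/mL: adequate.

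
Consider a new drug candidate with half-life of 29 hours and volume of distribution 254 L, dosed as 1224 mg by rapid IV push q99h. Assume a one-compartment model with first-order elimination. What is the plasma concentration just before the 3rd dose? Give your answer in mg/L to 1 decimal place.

f = (1/2)^(τ/t½) = (1/2)^(99/29) ≈ 0.0938.
C₀ = D/Vd = 1224/254 ≈ 4.819 mg/L.
Before the 3rd dose, 2 doses have been given. Superposition: Cmin = C₀·(f + f²).
≈ 4.819 × (0.0938 + 0.0088) ≈ 4.819 × 0.1026 ≈ 0.494 mg/L.

0.5 mg/L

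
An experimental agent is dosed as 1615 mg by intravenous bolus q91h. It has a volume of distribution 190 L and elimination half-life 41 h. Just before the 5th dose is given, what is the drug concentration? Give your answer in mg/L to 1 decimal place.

2.3 mg/L

f = (1/2)^(τ/t½) = (1/2)^(91/41) ≈ 0.2147.
C₀ = D/Vd = 1615/190 ≈ 8.500 mg/L.
Before the 5th dose, 4 doses have been given. Superposition: Cmin = C₀·(f + f² + … + f^4).
≈ 8.500 × (0.2147 + 0.0461 + 0.0099 + 0.0021) ≈ 8.500 × 0.2728 ≈ 2.319 mg/L.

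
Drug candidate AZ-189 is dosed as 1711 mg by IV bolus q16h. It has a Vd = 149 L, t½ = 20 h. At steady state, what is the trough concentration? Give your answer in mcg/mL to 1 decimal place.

15.5 mcg/mL

τ/t½ = 16/20 ≈ 0.8, so fraction remaining f = (1/2)^(16/20) ≈ 0.5743.
Each bolus raises the concentration by D/Vd = 1711/149 ≈ 11.483 mcg/mL.
Steady-state trough Cmin,ss = C₀·f/(1−f) ≈ 11.483 × 0.5743/0.4257 ≈ 15.491 mcg/mL.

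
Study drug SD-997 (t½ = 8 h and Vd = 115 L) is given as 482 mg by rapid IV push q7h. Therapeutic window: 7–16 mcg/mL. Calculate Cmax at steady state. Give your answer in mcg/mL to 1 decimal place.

9.2 mcg/mL

k = ln2/t½ = ln2/8 ≈ 0.086643 h⁻¹; fraction remaining f = e^(−kτ) = e^(−0.086643×7) ≈ 0.5453.
Accumulation ratio R = 1/(1 − f) ≈ 1/0.4547 ≈ 2.1993.
Single-dose peak C₀ = D/Vd = 482/115 ≈ 4.191 mcg/mL.
Steady-state peak Cmax,ss = C₀·R ≈ 4.191 × 2.1993 ≈ 9.217 mcg/mL.
Peak 9.2 mcg/mL vs MTC 16 mcg/mL: below toxic threshold.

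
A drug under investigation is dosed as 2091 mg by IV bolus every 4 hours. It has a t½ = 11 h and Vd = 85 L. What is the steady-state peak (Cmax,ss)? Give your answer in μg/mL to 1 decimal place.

k = ln2/t½ = ln2/11 ≈ 0.063013 h⁻¹; fraction remaining f = e^(−kτ) = e^(−0.063013×4) ≈ 0.7772.
At steady state, accumulation factor R = 1/(1 − e^(−kτ)) ≈ 4.4883.
Each bolus raises the concentration by D/Vd = 2091/85 ≈ 24.600 μg/mL.
Cmax,ss = C₀/(1 − f) ≈ 24.600/0.2228 ≈ 110.413 μg/mL.

110.4 μg/mL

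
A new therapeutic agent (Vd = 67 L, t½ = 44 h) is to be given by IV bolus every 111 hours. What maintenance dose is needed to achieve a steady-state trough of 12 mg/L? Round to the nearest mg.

τ/t½ = 111/44 ≈ 2.5227, so f = (1/2)^(111/44) ≈ 0.174014.
Cmin,ss = (D/Vd)·f/(1−f), so D = Cmin,ss·Vd·(1−f)/f.
D = 12 × 67 × (1−f)/f ≈ 12 × 67 × 4.74666 ≈ 3816.31 mg.

3816 mg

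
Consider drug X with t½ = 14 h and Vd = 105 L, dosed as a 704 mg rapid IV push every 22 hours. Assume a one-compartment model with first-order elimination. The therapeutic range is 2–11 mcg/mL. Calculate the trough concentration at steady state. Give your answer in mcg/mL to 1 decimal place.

Over one 22-h interval, 22/14 ≈ 1.5714 half-lives elapse, leaving f ≈ 0.3365 of each dose.
Accumulation ratio R = 1/(1 − f) ≈ 1/0.6635 ≈ 1.5072.
Each bolus raises the concentration by D/Vd = 704/105 ≈ 6.705 mcg/mL.
Cmax,ss = C₀/(1 − f) ≈ 6.705/0.6635 ≈ 10.106 mcg/mL.
One interval later, Cmin,ss = Cmax,ss·e^(−kτ) ≈ 10.106 × 0.3365 ≈ 3.401 mcg/mL.
Trough 3.4 mcg/mL vs MEC 2 mcg/mL: adequate.

3.4 mcg/mL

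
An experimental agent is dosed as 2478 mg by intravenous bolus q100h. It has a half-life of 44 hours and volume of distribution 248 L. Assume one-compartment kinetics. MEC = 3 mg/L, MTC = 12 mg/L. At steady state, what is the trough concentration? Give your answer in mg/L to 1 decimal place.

2.6 mg/L

Over one 100-h interval, 100/44 ≈ 2.2727 half-lives elapse, leaving f ≈ 0.2069 of each dose.
At steady state, accumulation factor R = 1/(1 − e^(−kτ)) ≈ 1.2609.
Each bolus raises the concentration by D/Vd = 2478/248 ≈ 9.992 mg/L.
Cmax,ss = C₀/(1 − f) ≈ 9.992/0.7931 ≈ 12.599 mg/L.
Steady-state trough Cmin,ss = Cmax,ss·f ≈ 12.599 × 0.2069 ≈ 2.607 mg/L.
Trough 2.6 mg/L vs MEC 3 mg/L: subtherapeutic.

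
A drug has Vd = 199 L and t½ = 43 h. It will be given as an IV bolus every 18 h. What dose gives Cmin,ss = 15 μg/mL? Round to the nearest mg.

τ/t½ = 18/43 ≈ 0.4186, so f = (1/2)^(18/43) ≈ 0.748148.
Cmin,ss = (D/Vd)·f/(1−f), so D = Cmin,ss·Vd·(1−f)/f.
D = 15 × 199 × (1−f)/f ≈ 15 × 199 × 0.33663 ≈ 1004.84 mg.

1005 mg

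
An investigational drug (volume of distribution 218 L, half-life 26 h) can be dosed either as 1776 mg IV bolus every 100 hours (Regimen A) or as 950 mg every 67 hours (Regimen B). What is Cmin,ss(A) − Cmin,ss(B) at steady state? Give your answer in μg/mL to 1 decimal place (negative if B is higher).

Regimen A: f = (1/2)^(100/26) ≈ 0.0695; Cmin,ss = (1776/218)·f/(1−f) ≈ 0.608 μg/mL.
Regimen B: f = (1/2)^(67/26) ≈ 0.1676; Cmin,ss = (950/218)·f/(1−f) ≈ 0.877 μg/mL.
Difference ≈ 0.608 − 0.877 ≈ -0.269 μg/mL.

-0.3 μg/mL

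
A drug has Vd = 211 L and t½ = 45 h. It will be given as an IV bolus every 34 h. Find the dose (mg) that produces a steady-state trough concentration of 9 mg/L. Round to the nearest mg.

1307 mg

τ/t½ = 34/45 ≈ 0.75556, so f = (1/2)^(34/45) ≈ 0.592318.
Cmin,ss = (D/Vd)·f/(1−f), so D = Cmin,ss·Vd·(1−f)/f.
D = 9 × 211 × (1−f)/f ≈ 9 × 211 × 0.68828 ≈ 1307.04 mg.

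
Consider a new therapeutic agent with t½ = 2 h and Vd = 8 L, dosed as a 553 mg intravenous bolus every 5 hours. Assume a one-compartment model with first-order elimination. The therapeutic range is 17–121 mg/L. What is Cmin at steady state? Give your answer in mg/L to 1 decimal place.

14.8 mg/L

τ/t½ = 5/2 ≈ 2.5, so fraction remaining f = (1/2)^(5/2) ≈ 0.1768.
Single-dose peak C₀ = D/Vd = 553/8 ≈ 69.125 mg/L.
Steady-state trough Cmin,ss = C₀·f/(1−f) ≈ 69.125 × 0.1768/0.8232 ≈ 14.846 mg/L.
Trough 14.8 mg/L vs MEC 17 mg/L: subtherapeutic.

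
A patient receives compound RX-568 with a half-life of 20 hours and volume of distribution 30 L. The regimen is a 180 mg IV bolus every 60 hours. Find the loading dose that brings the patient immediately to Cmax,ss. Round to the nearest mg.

206 mg

f = (1/2)^(60/20) ≈ 0.125000; accumulation ratio R = 1/(1−f) ≈ 1.14286.
Loading dose to hit Cmax,ss on first dose: D_load = D_maint·R ≈ 180 × 1.14286 ≈ 205.71 mg.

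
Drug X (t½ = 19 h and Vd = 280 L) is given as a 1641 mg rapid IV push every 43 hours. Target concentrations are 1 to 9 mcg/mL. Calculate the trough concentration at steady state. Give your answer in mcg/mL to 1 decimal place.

τ/t½ = 43/19 ≈ 2.2632, so fraction remaining f = (1/2)^(43/19) ≈ 0.2083.
Accumulation ratio R = 1/(1 − f) ≈ 1/0.7917 ≈ 1.2631.
Each bolus raises the concentration by D/Vd = 1641/280 ≈ 5.861 mcg/mL.
Cmax,ss = C₀/(1 − f) ≈ 5.861/0.7917 ≈ 7.403 mcg/mL.
One interval later, Cmin,ss = Cmax,ss·e^(−kτ) ≈ 7.403 × 0.2083 ≈ 1.542 mcg/mL.
Trough 1.5 mcg/mL vs MEC 1 mcg/mL: adequate.

1.5 mcg/mL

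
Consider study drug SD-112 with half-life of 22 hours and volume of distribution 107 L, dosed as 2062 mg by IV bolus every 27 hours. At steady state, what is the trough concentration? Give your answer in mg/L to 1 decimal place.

14.4 mg/L

τ/t½ = 27/22 ≈ 1.2273, so fraction remaining f = (1/2)^(27/22) ≈ 0.4271.
Single-dose peak C₀ = D/Vd = 2062/107 ≈ 19.271 mg/L.
Steady-state trough Cmin,ss = C₀·f/(1−f) ≈ 19.271 × 0.4271/0.5729 ≈ 14.367 mg/L.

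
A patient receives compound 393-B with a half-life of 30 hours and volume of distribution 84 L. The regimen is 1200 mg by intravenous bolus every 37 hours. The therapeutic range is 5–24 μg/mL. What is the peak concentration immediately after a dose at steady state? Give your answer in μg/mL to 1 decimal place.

24.9 μg/mL

k = ln2/t½ = ln2/30 ≈ 0.023105 h⁻¹; fraction remaining f = e^(−kτ) = e^(−0.023105×37) ≈ 0.4253.
At steady state, accumulation factor R = 1/(1 − e^(−kτ)) ≈ 1.7400.
Each bolus raises the concentration by D/Vd = 1200/84 ≈ 14.286 μg/mL.
Steady-state peak Cmax,ss = C₀·R ≈ 14.286 × 1.7400 ≈ 24.858 μg/mL.
Peak 24.9 μg/mL vs MTC 24 μg/mL: exceeds toxic threshold.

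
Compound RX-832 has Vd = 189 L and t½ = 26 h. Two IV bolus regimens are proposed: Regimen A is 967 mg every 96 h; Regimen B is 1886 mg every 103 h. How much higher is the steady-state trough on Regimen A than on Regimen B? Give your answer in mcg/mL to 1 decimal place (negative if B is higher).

-0.3 mcg/mL

Regimen A: f = (1/2)^(96/26) ≈ 0.0774; Cmin,ss = (967/189)·f/(1−f) ≈ 0.429 mcg/mL.
Regimen B: f = (1/2)^(103/26) ≈ 0.0642; Cmin,ss = (1886/189)·f/(1−f) ≈ 0.685 mcg/mL.
Difference ≈ 0.429 − 0.685 ≈ -0.256 mcg/mL.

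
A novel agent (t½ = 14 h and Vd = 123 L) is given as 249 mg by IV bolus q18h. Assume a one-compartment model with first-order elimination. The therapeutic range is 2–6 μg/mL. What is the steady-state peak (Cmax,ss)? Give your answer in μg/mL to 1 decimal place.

3.4 μg/mL

Over one 18-h interval, 18/14 ≈ 1.2857 half-lives elapse, leaving f ≈ 0.4102 of each dose.
Accumulation ratio R = 1/(1 − f) ≈ 1/0.5898 ≈ 1.6955.
Each bolus raises the concentration by D/Vd = 249/123 ≈ 2.024 μg/mL.
Cmax,ss = C₀/(1 − f) ≈ 2.024/0.5898 ≈ 3.432 μg/mL.
Peak 3.4 μg/mL vs MTC 6 μg/mL: below toxic threshold.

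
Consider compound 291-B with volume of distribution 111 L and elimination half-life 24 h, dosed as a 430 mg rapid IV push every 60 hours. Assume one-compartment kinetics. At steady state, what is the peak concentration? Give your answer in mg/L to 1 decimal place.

4.7 mg/L

k = ln2/t½ = ln2/24 ≈ 0.028881 h⁻¹; fraction remaining f = e^(−kτ) = e^(−0.028881×60) ≈ 0.1768.
At steady state, accumulation factor R = 1/(1 − e^(−kτ)) ≈ 1.2148.
Each bolus raises the concentration by D/Vd = 430/111 ≈ 3.874 mg/L.
Cmax,ss = C₀/(1 − f) ≈ 3.874/0.8232 ≈ 4.706 mg/L.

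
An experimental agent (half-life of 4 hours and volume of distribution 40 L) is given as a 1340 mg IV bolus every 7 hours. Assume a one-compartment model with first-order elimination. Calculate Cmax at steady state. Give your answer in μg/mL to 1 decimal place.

47.7 μg/mL

k = ln2/t½ = ln2/4 ≈ 0.173287 h⁻¹; fraction remaining f = e^(−kτ) = e^(−0.173287×7) ≈ 0.2973.
At steady state, accumulation factor R = 1/(1 − e^(−kτ)) ≈ 1.4231.
Each bolus raises the concentration by D/Vd = 1340/40 ≈ 33.500 μg/mL.
Steady-state peak Cmax,ss = C₀·R ≈ 33.500 × 1.4231 ≈ 47.674 μg/mL.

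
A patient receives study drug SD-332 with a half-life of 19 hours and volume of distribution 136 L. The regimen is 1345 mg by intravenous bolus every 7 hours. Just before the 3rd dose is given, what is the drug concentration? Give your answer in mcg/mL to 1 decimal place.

13.6 mcg/mL

f = (1/2)^(τ/t½) = (1/2)^(7/19) ≈ 0.7746.
C₀ = D/Vd = 1345/136 ≈ 9.890 mcg/mL.
Before the 3rd dose, 2 doses have been given. Superposition: Cmin = C₀·(f + f²).
≈ 9.890 × (0.7746 + 0.6000) ≈ 9.890 × 1.3746 ≈ 13.595 mcg/mL.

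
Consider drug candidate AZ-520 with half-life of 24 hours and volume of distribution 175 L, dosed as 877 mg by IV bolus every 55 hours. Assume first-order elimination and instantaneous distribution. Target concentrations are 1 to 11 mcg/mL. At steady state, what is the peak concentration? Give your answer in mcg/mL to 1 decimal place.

Over one 55-h interval, 55/24 ≈ 2.2917 half-lives elapse, leaving f ≈ 0.2042 of each dose.
Accumulation ratio R = 1/(1 − f) ≈ 1/0.7958 ≈ 1.2566.
Single-dose peak C₀ = D/Vd = 877/175 ≈ 5.011 mcg/mL.
Steady-state peak Cmax,ss = C₀·R ≈ 5.011 × 1.2566 ≈ 6.297 mcg/mL.
Peak 6.3 mcg/mL vs MTC 11 mcg/mL: below toxic threshold.

6.3 mcg/mL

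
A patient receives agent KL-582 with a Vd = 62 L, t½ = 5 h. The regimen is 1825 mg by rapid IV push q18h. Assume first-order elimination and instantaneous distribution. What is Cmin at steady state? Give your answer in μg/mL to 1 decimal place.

τ/t½ = 18/5 ≈ 3.6, so fraction remaining f = (1/2)^(18/5) ≈ 0.0825.
At steady state, accumulation factor R = 1/(1 − e^(−kτ)) ≈ 1.0899.
Single-dose peak C₀ = D/Vd = 1825/62 ≈ 29.435 μg/mL.
Cmax,ss = C₀/(1 − f) ≈ 29.435/0.9175 ≈ 32.082 μg/mL.
Steady-state trough Cmin,ss = Cmax,ss·f ≈ 32.082 × 0.0825 ≈ 2.647 μg/mL.

2.6 μg/mL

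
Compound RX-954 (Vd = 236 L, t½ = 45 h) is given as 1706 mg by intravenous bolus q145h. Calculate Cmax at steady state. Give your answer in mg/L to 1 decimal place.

k = ln2/t½ = ln2/45 ≈ 0.015403 h⁻¹; fraction remaining f = e^(−kτ) = e^(−0.015403×145) ≈ 0.1072.
Accumulation ratio R = 1/(1 − f) ≈ 1/0.8928 ≈ 1.1201.
Single-dose peak C₀ = D/Vd = 1706/236 ≈ 7.229 mg/L.
Steady-state peak Cmax,ss = C₀·R ≈ 7.229 × 1.1201 ≈ 8.097 mg/L.

8.1 mg/L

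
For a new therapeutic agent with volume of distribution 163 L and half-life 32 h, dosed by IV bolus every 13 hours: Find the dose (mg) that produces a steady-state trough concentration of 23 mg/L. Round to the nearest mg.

1219 mg

τ/t½ = 13/32 ≈ 0.40625, so f = (1/2)^(13/32) ≈ 0.754582.
Cmin,ss = (D/Vd)·f/(1−f), so D = Cmin,ss·Vd·(1−f)/f.
D = 23 × 163 × (1−f)/f ≈ 23 × 163 × 0.32524 ≈ 1219.32 mg.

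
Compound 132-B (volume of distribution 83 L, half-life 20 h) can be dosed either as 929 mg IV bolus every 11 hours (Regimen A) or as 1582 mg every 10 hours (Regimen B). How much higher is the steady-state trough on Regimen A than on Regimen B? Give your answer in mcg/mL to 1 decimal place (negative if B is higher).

Regimen A: f = (1/2)^(11/20) ≈ 0.6830; Cmin,ss = (929/83)·f/(1−f) ≈ 24.116 mcg/mL.
Regimen B: f = (1/2)^(10/20) ≈ 0.7071; Cmin,ss = (1582/83)·f/(1−f) ≈ 46.014 mcg/mL.
Difference ≈ 24.116 − 46.014 ≈ -21.898 mcg/mL.

-21.9 mcg/mL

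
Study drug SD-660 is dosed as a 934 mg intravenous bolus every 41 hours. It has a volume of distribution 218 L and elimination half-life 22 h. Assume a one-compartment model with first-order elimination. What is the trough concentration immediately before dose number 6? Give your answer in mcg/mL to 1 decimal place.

1.6 mcg/mL

f = (1/2)^(τ/t½) = (1/2)^(41/22) ≈ 0.2748.
C₀ = D/Vd = 934/218 ≈ 4.284 mcg/mL.
Before the 6th dose, 5 doses have been given. Superposition: Cmin = C₀·(f + f² + … + f^5).
≈ 4.284 × (0.2748 + 0.0755 + 0.0208 + 0.0057 + 0.0016) ≈ 4.284 × 0.3784 ≈ 1.621 mcg/mL.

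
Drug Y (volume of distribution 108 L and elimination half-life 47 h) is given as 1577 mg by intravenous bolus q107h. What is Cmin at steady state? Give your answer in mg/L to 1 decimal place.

k = ln2/t½ = ln2/47 ≈ 0.014748 h⁻¹; fraction remaining f = e^(−kτ) = e^(−0.014748×107) ≈ 0.2064.
At steady state, accumulation factor R = 1/(1 − e^(−kτ)) ≈ 1.2601.
Each bolus raises the concentration by D/Vd = 1577/108 ≈ 14.602 mg/L.
Steady-state peak Cmax,ss = C₀·R ≈ 14.602 × 1.2601 ≈ 18.400 mg/L.
One interval later, Cmin,ss = Cmax,ss·e^(−kτ) ≈ 18.400 × 0.2064 ≈ 3.798 mg/L.

3.8 mg/L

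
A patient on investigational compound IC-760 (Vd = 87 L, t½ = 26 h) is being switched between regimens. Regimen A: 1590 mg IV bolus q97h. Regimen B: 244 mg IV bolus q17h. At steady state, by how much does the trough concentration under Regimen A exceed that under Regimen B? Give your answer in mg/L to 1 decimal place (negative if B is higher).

Regimen A: f = (1/2)^(97/26) ≈ 0.0753; Cmin,ss = (1590/87)·f/(1−f) ≈ 1.488 mg/L.
Regimen B: f = (1/2)^(17/26) ≈ 0.6356; Cmin,ss = (244/87)·f/(1−f) ≈ 4.892 mg/L.
Difference ≈ 1.488 − 4.892 ≈ -3.404 mg/L.

-3.4 mg/L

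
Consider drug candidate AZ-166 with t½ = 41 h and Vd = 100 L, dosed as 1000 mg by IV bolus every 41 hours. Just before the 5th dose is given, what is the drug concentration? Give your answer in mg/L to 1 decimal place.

f = (1/2)^(τ/t½) = (1/2)^(41/41) ≈ 0.5000.
C₀ = D/Vd = 1000/100 ≈ 10.000 mg/L.
Before the 5th dose, 4 doses have been given. Superposition: Cmin = C₀·(f + f² + … + f^4).
≈ 10.000 × (0.5000 + 0.2500 + 0.1250 + 0.0625) ≈ 10.000 × 0.9375 ≈ 9.375 mg/L.

9.4 mg/L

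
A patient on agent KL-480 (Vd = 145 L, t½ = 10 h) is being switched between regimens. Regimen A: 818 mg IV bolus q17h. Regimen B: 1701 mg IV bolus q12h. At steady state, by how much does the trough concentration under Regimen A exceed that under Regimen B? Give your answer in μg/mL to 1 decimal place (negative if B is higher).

-6.5 μg/mL

Regimen A: f = (1/2)^(17/10) ≈ 0.3078; Cmin,ss = (818/145)·f/(1−f) ≈ 2.509 μg/mL.
Regimen B: f = (1/2)^(12/10) ≈ 0.4353; Cmin,ss = (1701/145)·f/(1−f) ≈ 9.043 μg/mL.
Difference ≈ 2.509 − 9.043 ≈ -6.534 μg/mL.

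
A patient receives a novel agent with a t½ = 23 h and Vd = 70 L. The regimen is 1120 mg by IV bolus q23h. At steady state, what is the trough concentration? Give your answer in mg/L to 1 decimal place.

16.0 mg/L

The dosing interval is 1 half-life, so f = 2^(−1) = 0.5.
At steady state, R = 1/(1 − 0.5) = 2/1.
Single-dose peak C₀ = D/Vd = 1120/70 = 16 mg/L.
Steady-state peak Cmax,ss = C₀·R = 16 × 2/1 ≈ 32.000 mg/L.
Steady-state trough Cmin,ss = Cmax,ss·f ≈ 32.000 × 0.5 ≈ 16.000 mg/L.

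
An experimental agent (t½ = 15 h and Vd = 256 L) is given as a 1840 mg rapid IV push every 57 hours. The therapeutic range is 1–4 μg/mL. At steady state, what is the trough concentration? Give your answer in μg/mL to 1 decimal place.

0.6 μg/mL

Over one 57-h interval, 57/15 ≈ 3.8 half-lives elapse, leaving f ≈ 0.0718 of each dose.
Each bolus raises the concentration by D/Vd = 1840/256 ≈ 7.188 μg/mL.
Steady-state trough Cmin,ss = C₀·f/(1−f) ≈ 7.188 × 0.0718/0.9282 ≈ 0.556 μg/mL.
Trough 0.6 μg/mL vs MEC 1 μg/mL: subtherapeutic.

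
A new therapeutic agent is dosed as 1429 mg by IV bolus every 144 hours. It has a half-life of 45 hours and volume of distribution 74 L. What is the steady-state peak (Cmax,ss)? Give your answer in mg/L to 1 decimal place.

k = ln2/t½ = ln2/45 ≈ 0.015403 h⁻¹; fraction remaining f = e^(−kτ) = e^(−0.015403×144) ≈ 0.1088.
Accumulation ratio R = 1/(1 − f) ≈ 1/0.8912 ≈ 1.1221.
Each bolus raises the concentration by D/Vd = 1429/74 ≈ 19.311 mg/L.
Steady-state peak Cmax,ss = C₀·R ≈ 19.311 × 1.1221 ≈ 21.669 mg/L.

21.7 mg/L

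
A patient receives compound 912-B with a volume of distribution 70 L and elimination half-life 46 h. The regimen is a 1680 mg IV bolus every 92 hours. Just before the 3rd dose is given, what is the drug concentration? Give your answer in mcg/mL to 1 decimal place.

f = (1/2)^(τ/t½) = (1/2)^(92/46) ≈ 0.2500.
C₀ = D/Vd = 1680/70 ≈ 24.000 mcg/mL.
Before the 3rd dose, 2 doses have been given. Superposition: Cmin = C₀·(f + f²).
≈ 24.000 × (0.2500 + 0.0625) ≈ 24.000 × 0.3125 ≈ 7.500 mcg/mL.

7.5 mcg/mL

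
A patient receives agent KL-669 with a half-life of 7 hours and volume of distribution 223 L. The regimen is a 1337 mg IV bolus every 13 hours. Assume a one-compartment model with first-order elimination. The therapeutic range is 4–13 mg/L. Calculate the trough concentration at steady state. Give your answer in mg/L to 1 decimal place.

τ/t½ = 13/7 ≈ 1.8571, so fraction remaining f = (1/2)^(13/7) ≈ 0.2760.
Accumulation ratio R = 1/(1 − f) ≈ 1/0.7240 ≈ 1.3812.
Single-dose peak C₀ = D/Vd = 1337/223 ≈ 5.996 mg/L.
Steady-state peak Cmax,ss = C₀·R ≈ 5.996 × 1.3812 ≈ 8.282 mg/L.
Steady-state trough Cmin,ss = Cmax,ss·f ≈ 8.282 × 0.2760 ≈ 2.286 mg/L.
Trough 2.3 mg/L vs MEC 4 mg/L: subtherapeutic.

2.3 mg/L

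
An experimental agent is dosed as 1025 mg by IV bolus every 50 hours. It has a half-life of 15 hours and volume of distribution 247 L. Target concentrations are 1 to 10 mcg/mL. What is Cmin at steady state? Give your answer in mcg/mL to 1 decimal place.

k = ln2/t½ = ln2/15 ≈ 0.046210 h⁻¹; fraction remaining f = e^(−kτ) = e^(−0.046210×50) ≈ 0.0992.
Single-dose peak C₀ = D/Vd = 1025/247 ≈ 4.150 mcg/mL.
Steady-state trough Cmin,ss = C₀·f/(1−f) ≈ 4.150 × 0.0992/0.9008 ≈ 0.457 mcg/mL.
Trough 0.5 mcg/mL vs MEC 1 mcg/mL: subtherapeutic.

0.5 mcg/mL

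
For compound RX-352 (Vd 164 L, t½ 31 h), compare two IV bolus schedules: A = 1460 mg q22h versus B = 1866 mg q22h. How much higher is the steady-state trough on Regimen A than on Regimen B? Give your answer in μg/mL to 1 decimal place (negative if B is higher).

Regimen A: f = (1/2)^(22/31) ≈ 0.6115; Cmin,ss = (1460/164)·f/(1−f) ≈ 14.012 μg/mL.
Regimen B: f = (1/2)^(22/31) ≈ 0.6115; Cmin,ss = (1866/164)·f/(1−f) ≈ 17.909 μg/mL.
Difference ≈ 14.012 − 17.909 ≈ -3.897 μg/mL.

-3.9 μg/mL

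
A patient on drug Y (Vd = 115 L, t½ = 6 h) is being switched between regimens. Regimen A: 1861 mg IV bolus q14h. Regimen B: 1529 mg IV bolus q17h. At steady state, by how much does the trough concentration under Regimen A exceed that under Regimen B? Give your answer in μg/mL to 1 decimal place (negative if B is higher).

Regimen A: f = (1/2)^(14/6) ≈ 0.1984; Cmin,ss = (1861/115)·f/(1−f) ≈ 4.005 μg/mL.
Regimen B: f = (1/2)^(17/6) ≈ 0.1403; Cmin,ss = (1529/115)·f/(1−f) ≈ 2.170 μg/mL.
Difference ≈ 4.005 − 2.170 ≈ 1.835 μg/mL.

1.8 μg/mL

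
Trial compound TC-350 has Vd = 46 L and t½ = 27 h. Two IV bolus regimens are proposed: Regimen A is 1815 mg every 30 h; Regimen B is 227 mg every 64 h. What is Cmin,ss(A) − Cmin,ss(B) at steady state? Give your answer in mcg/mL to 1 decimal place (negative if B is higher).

32.8 mcg/mL

Regimen A: f = (1/2)^(30/27) ≈ 0.4629; Cmin,ss = (1815/46)·f/(1−f) ≈ 34.006 mcg/mL.
Regimen B: f = (1/2)^(64/27) ≈ 0.1934; Cmin,ss = (227/46)·f/(1−f) ≈ 1.183 mcg/mL.
Difference ≈ 34.006 − 1.183 ≈ 32.823 mcg/mL.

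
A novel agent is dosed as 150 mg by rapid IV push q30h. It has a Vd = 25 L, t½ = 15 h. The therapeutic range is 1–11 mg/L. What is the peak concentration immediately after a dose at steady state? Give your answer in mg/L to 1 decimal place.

τ = 30 h = 2 half-lives, so f = (1/2)^2 = 0.25.
At steady state, R = 1/(1 − 0.25) = 4/3.
Single-dose peak C₀ = D/Vd = 150/25 = 6 mg/L.
Steady-state peak Cmax,ss = C₀·R = 6 × 4/3 ≈ 8.000 mg/L.
Peak 8.0 mg/L vs MTC 11 mg/L: below toxic threshold.

8.0 mg/L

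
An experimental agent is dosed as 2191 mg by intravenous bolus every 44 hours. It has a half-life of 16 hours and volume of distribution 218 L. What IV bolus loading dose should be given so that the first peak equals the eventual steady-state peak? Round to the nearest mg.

2574 mg

f = (1/2)^(44/16) ≈ 0.148651; accumulation ratio R = 1/(1−f) ≈ 1.17461.
Loading dose to hit Cmax,ss on first dose: D_load = D_maint·R ≈ 2191 × 1.17461 ≈ 2573.57 mg.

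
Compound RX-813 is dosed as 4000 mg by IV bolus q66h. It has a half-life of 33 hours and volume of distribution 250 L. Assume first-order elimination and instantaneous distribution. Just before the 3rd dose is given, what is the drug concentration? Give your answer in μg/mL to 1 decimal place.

f = (1/2)^(τ/t½) = (1/2)^(66/33) ≈ 0.2500.
C₀ = D/Vd = 4000/250 ≈ 16.000 μg/mL.
Before the 3rd dose, 2 doses have been given. Superposition: Cmin = C₀·(f + f²).
≈ 16.000 × (0.2500 + 0.0625) ≈ 16.000 × 0.3125 ≈ 5.000 μg/mL.

5.0 μg/mL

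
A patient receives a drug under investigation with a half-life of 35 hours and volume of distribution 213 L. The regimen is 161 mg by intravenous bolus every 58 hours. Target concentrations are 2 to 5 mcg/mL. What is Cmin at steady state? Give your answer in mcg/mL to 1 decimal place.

0.4 mcg/mL

k = ln2/t½ = ln2/35 ≈ 0.019804 h⁻¹; fraction remaining f = e^(−kτ) = e^(−0.019804×58) ≈ 0.3171.
Single-dose peak C₀ = D/Vd = 161/213 ≈ 0.756 mcg/mL.
Steady-state trough Cmin,ss = C₀·f/(1−f) ≈ 0.756 × 0.3171/0.6829 ≈ 0.351 mcg/mL.
Trough 0.4 mcg/mL vs MEC 2 mcg/mL: subtherapeutic.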